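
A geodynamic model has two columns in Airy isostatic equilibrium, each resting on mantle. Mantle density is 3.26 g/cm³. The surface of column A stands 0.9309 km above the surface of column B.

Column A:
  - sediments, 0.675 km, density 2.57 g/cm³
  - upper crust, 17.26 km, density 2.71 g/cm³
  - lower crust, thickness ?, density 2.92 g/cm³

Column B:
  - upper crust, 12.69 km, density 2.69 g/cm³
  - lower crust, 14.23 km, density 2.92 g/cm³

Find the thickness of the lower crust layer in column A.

15.1 km

Take the compensation level at the base of the deeper column (depth z_c below the surface of column A) and equate Σ ρ_i t_i down to z_c; mantle fills any gap and the z_c terms cancel.
Column A: 0.675×2.57 + 17.26×2.71 + x×2.92 + (z_c − 17.935 − x)×3.26
Column B: 0.9309×0 + 12.69×2.69 + 14.23×2.92 + (z_c − 0.9309 − 26.92)×3.26
The z_c×3.26 term appears on both sides and cancels. Collect the known terms of each column as K = Σ(ρt)_known − 3.26 × (depth of known layers): K_A = 48.50935 − 3.26×17.935 = −9.95875; K_B = 75.6877 − 3.26×(0.9309 + 26.92) = −15.106234.
Balance: K_A − x×(3.26 − 2.92) = K_B, so x = (K_A − K_B)/(3.26 − 2.92) = 5.14748/0.34 = 15.1 km.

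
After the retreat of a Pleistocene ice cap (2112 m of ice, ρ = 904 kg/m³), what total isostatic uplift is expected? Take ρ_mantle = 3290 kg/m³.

Removing the load lets mantle flow back in; uplift u satisfies ρ_ice t = ρ_m u.
u = t ρ_ice/ρ_m = 2112 m × 904/3290 = 580 m.

580 m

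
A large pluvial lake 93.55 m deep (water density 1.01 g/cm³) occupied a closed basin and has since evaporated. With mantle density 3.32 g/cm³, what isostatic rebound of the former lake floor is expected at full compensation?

u = d ρ_w/ρ_m = 93.55 m × 1.01/3.32 = 28.5 m.

28.5 m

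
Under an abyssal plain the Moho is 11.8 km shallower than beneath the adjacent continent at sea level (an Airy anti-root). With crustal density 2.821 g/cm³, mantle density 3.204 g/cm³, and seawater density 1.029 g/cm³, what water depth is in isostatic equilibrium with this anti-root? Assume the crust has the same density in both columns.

2.52 km

Replacing a thickness d of crust by seawater at the top must be balanced by replacing crust with mantle at the base: d (ρ_c − ρ_w) = a (ρ_m − ρ_c).
d = a (ρ_m − ρ_c)/(ρ_c − ρ_w) = 11.8 km × 0.383/1.792 = 2.52 km.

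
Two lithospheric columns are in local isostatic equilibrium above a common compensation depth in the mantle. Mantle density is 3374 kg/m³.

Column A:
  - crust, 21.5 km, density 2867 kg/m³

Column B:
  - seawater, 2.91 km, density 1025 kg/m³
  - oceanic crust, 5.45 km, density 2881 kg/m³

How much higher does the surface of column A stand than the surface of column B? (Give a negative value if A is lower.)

0.408 km

For any compensation level in the mantle, the mantle terms cancel and isostasy reduces to e = (Σt_A − Σt_B) − (Σ(ρt)_A − Σ(ρt)_B) / ρ_m.
Σt_A = 21.5 km; Σt_B = 8.36 km; Σ(ρt)_A = 61640.5; Σ(ρt)_B = 18684.2 (in km·kg/m³).
e = (21.5 − 8.36) − (61640.5 − 18684.2) / 3374 = 0.408 km.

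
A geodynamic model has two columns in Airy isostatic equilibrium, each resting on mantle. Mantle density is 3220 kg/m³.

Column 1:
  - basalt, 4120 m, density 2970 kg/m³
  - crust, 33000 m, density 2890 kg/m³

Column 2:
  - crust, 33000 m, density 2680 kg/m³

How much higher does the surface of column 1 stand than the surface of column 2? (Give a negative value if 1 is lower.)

For any compensation level in the mantle, the mantle terms cancel and isostasy reduces to e = (Σt_1 − Σt_2) − (Σ(ρt)_1 − Σ(ρt)_2) / ρ_m.
Σt_1 = 37120 m; Σt_2 = 33000 m; Σ(ρt)_1 = 107606400; Σ(ρt)_2 = 88440000 (in m·kg/m³).
e = (37120 − 33000) − (107606400 − 88440000) / 3220 = −1830 m.

−1830 m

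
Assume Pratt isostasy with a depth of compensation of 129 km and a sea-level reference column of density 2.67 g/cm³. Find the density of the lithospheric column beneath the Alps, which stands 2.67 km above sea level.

Pratt balance: ρ_ref D = ρ (D + h).
ρ = ρ_ref D/(D + h) = 2.67 × 129 km/(129 km + 2.67 km) = 2.62 g/cm³.

2.62 g/cm³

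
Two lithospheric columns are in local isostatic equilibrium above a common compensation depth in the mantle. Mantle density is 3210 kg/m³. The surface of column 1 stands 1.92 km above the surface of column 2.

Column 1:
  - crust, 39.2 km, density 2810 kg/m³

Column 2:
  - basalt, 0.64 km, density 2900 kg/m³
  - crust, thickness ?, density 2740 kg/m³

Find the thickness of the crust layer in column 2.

19.8 km

Take the compensation level at the base of the deeper column (depth z_c below the surface of column 1) and equate Σ ρ_i t_i down to z_c; mantle fills any gap and the z_c terms cancel.
Column 1: 39.2×2810 + (z_c − 39.2)×3210
Column 2: 1.92×0 + 0.64×2900 + x×2740 + (z_c − 1.92 − 0.64 − x)×3210
The z_c×3210 term appears on both sides and cancels. Collect the known terms of each column as K = Σ(ρt)_known − 3210 × (depth of known layers): K_1 = 110152 − 3210×39.2 = −15680; K_2 = 1856 − 3210×(1.92 + 0.64) = −6361.6.
Balance: K_1 = K_2 − x×(3210 − 2740), so x = (K_2 − K_1)/(3210 − 2740) = 9318.4/470 = 19.8 km.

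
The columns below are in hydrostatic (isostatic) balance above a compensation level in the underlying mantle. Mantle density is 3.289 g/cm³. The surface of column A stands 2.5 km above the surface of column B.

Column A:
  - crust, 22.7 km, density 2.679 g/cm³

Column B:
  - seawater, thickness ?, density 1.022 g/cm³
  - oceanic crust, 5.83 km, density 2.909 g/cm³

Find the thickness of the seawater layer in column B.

1.5 km

Take the compensation level at the base of the deeper column (depth z_c below the surface of column A) and equate Σ ρ_i t_i down to z_c; mantle fills any gap and the z_c terms cancel.
Column A: 22.7×2.679 + (z_c − 22.7)×3.289
Column B: 2.5×0 + x×1.022 + 5.83×2.909 + (z_c − 2.5 − 5.83 − x)×3.289
The z_c×3.289 term appears on both sides and cancels. Collect the known terms of each column as K = Σ(ρt)_known − 3.289 × (depth of known layers): K_A = 60.8133 − 3.289×22.7 = −13.847; K_B = 16.95947 − 3.289×(2.5 + 5.83) = −10.4379.
Balance: K_A = K_B − x×(3.289 − 1.022), so x = (K_B − K_A)/(3.289 − 1.022) = 3.4091/2.267 = 1.5 km.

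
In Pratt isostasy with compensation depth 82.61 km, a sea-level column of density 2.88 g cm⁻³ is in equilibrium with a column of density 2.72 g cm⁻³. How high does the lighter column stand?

ρ_ref D = ρ (D + h) → h = D (ρ_ref − ρ)/ρ.
h = 82.61 km × (2.88 − 2.72)/2.72 = 4.86 km.

4.86 km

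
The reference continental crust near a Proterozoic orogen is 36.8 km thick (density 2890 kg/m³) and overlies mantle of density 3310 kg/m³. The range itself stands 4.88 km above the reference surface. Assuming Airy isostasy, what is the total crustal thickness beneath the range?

75.3 km

Root depth r = h ρ_c / (ρ_m − ρ_c) = 4.88 km × 2890 / 420 = 33.58 km.
Total thickness = T + h + r = 36.8 km + 4.88 km + 33.58 km = 75.3 km.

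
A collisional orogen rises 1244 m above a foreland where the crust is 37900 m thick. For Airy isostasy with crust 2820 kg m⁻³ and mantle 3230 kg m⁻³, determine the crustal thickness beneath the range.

47700 m

Root depth r = h ρ_c / (ρ_m − ρ_c) = 1244 m × 2820 / 410 = 8556 m.
Total thickness = T + h + r = 37900 m + 1244 m + 8556 m = 47700 m.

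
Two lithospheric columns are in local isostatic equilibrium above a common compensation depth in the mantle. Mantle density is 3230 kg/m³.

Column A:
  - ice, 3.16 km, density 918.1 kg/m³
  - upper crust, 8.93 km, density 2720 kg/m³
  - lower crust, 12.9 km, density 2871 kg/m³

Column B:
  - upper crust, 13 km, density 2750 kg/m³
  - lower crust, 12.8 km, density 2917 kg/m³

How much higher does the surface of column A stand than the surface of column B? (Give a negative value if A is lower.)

1.93 km

For any compensation level in the mantle, the mantle terms cancel and isostasy reduces to e = (Σt_A − Σt_B) − (Σ(ρt)_A − Σ(ρt)_B) / ρ_m.
Σt_A = 24.99 km; Σt_B = 25.8 km; Σ(ρt)_A = 64226.696; Σ(ρt)_B = 73087.6 (in km·kg/m³).
e = (24.99 − 25.8) − (64226.696 − 73087.6) / 3230 = 1.93 km.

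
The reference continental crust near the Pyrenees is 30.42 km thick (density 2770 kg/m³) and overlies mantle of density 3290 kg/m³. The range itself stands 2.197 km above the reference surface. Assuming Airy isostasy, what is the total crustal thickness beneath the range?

44.3 km

Root depth r = h ρ_c / (ρ_m − ρ_c) = 2.197 km × 2770 / 520 = 11.7 km.
Total thickness = T + h + r = 30.42 km + 2.197 km + 11.7 km = 44.3 km.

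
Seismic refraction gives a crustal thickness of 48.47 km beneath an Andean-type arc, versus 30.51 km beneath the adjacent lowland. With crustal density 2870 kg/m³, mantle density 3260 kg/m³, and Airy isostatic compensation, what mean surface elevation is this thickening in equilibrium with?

Excess crust Δ = 48.47 km − 30.51 km = 17.96 km, split between elevation h and root r with h + r = Δ.
Airy balance ρ_c h = (ρ_m − ρ_c) r gives r = h ρ_c/(ρ_m − ρ_c), so h (1 + ρ_c/(ρ_m − ρ_c)) = Δ, i.e. h = Δ (ρ_m − ρ_c)/ρ_m.
h = 17.96 km × 390/3260 = 2.15 km.

2.15 km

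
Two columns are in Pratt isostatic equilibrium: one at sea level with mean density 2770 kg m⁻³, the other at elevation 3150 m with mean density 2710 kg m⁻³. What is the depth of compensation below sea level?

142000 m

ρ_ref D = ρ (D + h) → D (ρ_ref − ρ) = ρ h.
D = ρ h/(ρ_ref − ρ) = 2710 × 3150 m/(2770 − 2710) = 142000 m.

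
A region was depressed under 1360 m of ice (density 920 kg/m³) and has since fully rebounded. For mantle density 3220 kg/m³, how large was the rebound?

389 m

Removing the load lets mantle flow back in; uplift u satisfies ρ_ice t = ρ_m u.
u = t ρ_ice/ρ_m = 1360 m × 920/3220 = 389 m.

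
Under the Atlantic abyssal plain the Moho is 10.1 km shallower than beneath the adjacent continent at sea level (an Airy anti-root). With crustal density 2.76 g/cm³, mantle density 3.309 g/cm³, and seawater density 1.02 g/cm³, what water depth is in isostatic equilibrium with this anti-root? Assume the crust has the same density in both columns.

3.19 km

Replacing a thickness d of crust by seawater at the top must be balanced by replacing crust with mantle at the base: d (ρ_c − ρ_w) = a (ρ_m − ρ_c).
d = a (ρ_m − ρ_c)/(ρ_c − ρ_w) = 10.1 km × 0.549/1.74 = 3.19 km.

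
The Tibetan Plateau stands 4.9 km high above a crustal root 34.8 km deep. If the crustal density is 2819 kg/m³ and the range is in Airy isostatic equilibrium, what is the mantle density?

Airy balance: ρ_c h = (ρ_m − ρ_c) r → ρ_m = ρ_c (1 + h/r).
ρ_m = 2819 × (1 + 4.9 km/34.8 km) = 3220 kg/m³.

3220 kg/m³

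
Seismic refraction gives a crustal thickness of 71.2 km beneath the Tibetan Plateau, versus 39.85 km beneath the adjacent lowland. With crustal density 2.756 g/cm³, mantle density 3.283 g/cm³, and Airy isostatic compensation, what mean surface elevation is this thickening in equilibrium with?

5.03 km

Excess crust Δ = 71.2 km − 39.85 km = 31.35 km, split between elevation h and root r with h + r = Δ.
Airy balance ρ_c h = (ρ_m − ρ_c) r gives r = h ρ_c/(ρ_m − ρ_c), so h (1 + ρ_c/(ρ_m − ρ_c)) = Δ, i.e. h = Δ (ρ_m − ρ_c)/ρ_m.
h = 31.35 km × 0.527/3.283 = 5.03 km.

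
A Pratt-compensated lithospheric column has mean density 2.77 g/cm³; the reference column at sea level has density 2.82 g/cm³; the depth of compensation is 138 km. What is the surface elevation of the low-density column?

ρ_ref D = ρ (D + h) → h = D (ρ_ref − ρ)/ρ.
h = 138 km × (2.82 − 2.77)/2.77 = 2.49 km.

2.49 km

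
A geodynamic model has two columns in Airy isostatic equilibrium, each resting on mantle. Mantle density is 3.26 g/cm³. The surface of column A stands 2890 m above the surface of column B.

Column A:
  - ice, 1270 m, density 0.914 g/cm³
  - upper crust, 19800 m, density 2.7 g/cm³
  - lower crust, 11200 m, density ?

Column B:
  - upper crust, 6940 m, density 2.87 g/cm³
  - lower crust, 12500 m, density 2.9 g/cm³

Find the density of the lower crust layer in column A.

Take the compensation level at the base of the deeper column (depth z_c below the surface of column A) and equate Σ ρ_i t_i down to z_c; mantle fills any gap and the z_c terms cancel.
Column A: 1270×0.914 + 19800×2.7 + 11200×ρ + (z_c − 32270)×3.26
Column B: 2890×0 + 6940×2.87 + 12500×2.9 + (z_c − 2890 − 19440)×3.26
The z_c×3.26 term appears on both sides and cancels. Collect the known terms of each column as K = Σ(ρt)_known − 3.26 × (depth of known layers): K_A = 54620.78 − 3.26×32270 = −50579.42; K_B = 56167.8 − 3.26×(2890 + 19440) = −16628.
Balance: K_A + 11200×ρ = K_B, so ρ = (K_B − K_A)/11200 = 33951.4/11200 = 3.03 g/cm³.

3.03 g/cm³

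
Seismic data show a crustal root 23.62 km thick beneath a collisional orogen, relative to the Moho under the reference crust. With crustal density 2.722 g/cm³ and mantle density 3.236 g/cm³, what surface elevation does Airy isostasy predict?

4.46 km

For local isostatic compensation: ρ_c h = (ρ_m − ρ_c) r.
h = r (ρ_m − ρ_c) / ρ_c = 23.62 km × (3.236 − 2.722) / 2.722 = 4.46 km.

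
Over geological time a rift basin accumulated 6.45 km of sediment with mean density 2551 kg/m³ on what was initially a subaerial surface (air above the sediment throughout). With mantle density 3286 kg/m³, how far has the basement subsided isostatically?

5.01 km

Subaerial load: s = t ρ_sed / ρ_m = 6.45 km × 2551/3286 = 5.01 km.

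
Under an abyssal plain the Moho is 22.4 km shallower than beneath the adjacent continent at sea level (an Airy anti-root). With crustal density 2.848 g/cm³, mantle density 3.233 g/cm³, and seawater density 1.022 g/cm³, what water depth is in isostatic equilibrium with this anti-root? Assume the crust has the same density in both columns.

Replacing a thickness d of crust by seawater at the top must be balanced by replacing crust with mantle at the base: d (ρ_c − ρ_w) = a (ρ_m − ρ_c).
d = a (ρ_m − ρ_c)/(ρ_c − ρ_w) = 22.4 km × 0.385/1.826 = 4.72 km.

4.72 km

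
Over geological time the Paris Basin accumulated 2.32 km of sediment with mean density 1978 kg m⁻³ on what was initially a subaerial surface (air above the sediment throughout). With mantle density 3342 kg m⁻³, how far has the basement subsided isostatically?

Subaerial load: s = t ρ_sed / ρ_m = 2.32 km × 1978/3342 = 1.37 km.

1.37 km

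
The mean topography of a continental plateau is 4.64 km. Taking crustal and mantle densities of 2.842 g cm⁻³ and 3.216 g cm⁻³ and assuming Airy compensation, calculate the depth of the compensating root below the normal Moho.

Balancing pressure at the compensation depth: the weight of the topography is balanced by the buoyancy of the root, ρ_c h = (ρ_m − ρ_c) r.
r = h · ρ_c / (ρ_m − ρ_c) = 4.64 km × 2.842 / (3.216 − 2.842) = 35.3 km.

35.3 km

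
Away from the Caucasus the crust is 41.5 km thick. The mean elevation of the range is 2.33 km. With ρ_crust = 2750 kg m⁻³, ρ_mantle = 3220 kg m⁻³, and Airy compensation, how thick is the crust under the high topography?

57.5 km

Root depth r = h ρ_c / (ρ_m − ρ_c) = 2.33 km × 2750 / 470 = 13.63 km.
Total thickness = T + h + r = 41.5 km + 2.33 km + 13.63 km = 57.5 km.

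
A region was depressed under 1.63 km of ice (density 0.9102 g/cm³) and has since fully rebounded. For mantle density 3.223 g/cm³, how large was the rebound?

0.46 km

Removing the load lets mantle flow back in; uplift u satisfies ρ_ice t = ρ_m u.
u = t ρ_ice/ρ_m = 1.63 km × 0.9102/3.223 = 0.46 km.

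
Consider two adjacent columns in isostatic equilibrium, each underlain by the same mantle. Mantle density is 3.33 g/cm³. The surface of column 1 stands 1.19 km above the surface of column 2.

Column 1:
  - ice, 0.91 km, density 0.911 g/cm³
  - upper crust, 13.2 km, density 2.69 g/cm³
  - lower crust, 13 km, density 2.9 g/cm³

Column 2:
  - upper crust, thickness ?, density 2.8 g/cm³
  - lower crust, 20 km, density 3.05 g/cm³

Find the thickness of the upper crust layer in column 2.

12.6 km

Take the compensation level at the base of the deeper column (depth z_c below the surface of column 1) and equate Σ ρ_i t_i down to z_c; mantle fills any gap and the z_c terms cancel.
Column 1: 0.91×0.911 + 13.2×2.69 + 13×2.9 + (z_c − 27.11)×3.33
Column 2: 1.19×0 + x×2.8 + 20×3.05 + (z_c − 1.19 − 20 − x)×3.33
The z_c×3.33 term appears on both sides and cancels. Collect the known terms of each column as K = Σ(ρt)_known − 3.33 × (depth of known layers): K_1 = 74.03701 − 3.33×27.11 = −16.23929; K_2 = 61 − 3.33×(1.19 + 20) = −9.5627.
Balance: K_1 = K_2 − x×(3.33 − 2.8), so x = (K_2 − K_1)/(3.33 − 2.8) = 6.67659/0.53 = 12.6 km.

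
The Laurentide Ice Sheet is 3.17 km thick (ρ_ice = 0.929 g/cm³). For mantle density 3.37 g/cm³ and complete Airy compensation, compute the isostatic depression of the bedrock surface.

Balancing pressure at the compensation depth: the ice load ρ_ice t is balanced by mantle displaced below, ρ_m s.
s = t ρ_ice / ρ_m = 3.17 km × 0.929/3.37 = 0.874 km.

0.874 km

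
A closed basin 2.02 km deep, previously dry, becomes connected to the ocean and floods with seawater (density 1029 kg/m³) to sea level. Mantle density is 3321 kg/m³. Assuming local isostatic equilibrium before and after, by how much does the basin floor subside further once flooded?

0.907 km

After flooding the water column is d + s deep. Its weight must equal the weight of mantle displaced by the extra subsidence s: (d + s) ρ_w = s ρ_m.
s = d ρ_w / (ρ_m − ρ_w) = 2.02 km × 1029/(3321 − 1029) = 0.907 km.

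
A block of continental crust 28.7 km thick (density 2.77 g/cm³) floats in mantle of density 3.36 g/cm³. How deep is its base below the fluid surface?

Draft d = t ρ_obj/ρ_fluid = 28.7 km × 2.77/3.36 = 23.7 km.

23.7 km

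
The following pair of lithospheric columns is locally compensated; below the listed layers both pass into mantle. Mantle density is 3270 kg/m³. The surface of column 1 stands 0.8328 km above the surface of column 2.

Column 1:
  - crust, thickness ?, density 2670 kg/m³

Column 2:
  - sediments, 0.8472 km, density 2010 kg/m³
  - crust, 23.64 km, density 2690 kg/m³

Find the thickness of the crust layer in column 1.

Take the compensation level at the base of the deeper column (depth z_c below the surface of column 1) and equate Σ ρ_i t_i down to z_c; mantle fills any gap and the z_c terms cancel.
Column 1: x×2670 + (z_c − 0 − x)×3270
Column 2: 0.8328×0 + 0.8472×2010 + 23.64×2690 + (z_c − 0.8328 − 24.4872)×3270
The z_c×3270 term appears on both sides and cancels. Collect the known terms of each column as K = Σ(ρt)_known − 3270 × (depth of known layers): K_1 = 0 − 3270×0 = 0; K_2 = 65294.472 − 3270×(0.8328 + 24.4872) = −17501.928.
Balance: K_1 − x×(3270 − 2670) = K_2, so x = (K_1 − K_2)/(3270 − 2670) = 17501.9/600 = 29.2 km.

29.2 km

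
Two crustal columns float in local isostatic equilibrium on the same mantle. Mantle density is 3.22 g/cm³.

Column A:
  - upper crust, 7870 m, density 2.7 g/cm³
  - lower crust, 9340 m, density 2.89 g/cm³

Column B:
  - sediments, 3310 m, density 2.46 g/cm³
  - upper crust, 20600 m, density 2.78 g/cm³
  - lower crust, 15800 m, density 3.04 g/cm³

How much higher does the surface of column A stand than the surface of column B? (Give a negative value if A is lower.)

For any compensation level in the mantle, the mantle terms cancel and isostasy reduces to e = (Σt_A − Σt_B) − (Σ(ρt)_A − Σ(ρt)_B) / ρ_m.
Σt_A = 17210 m; Σt_B = 39710 m; Σ(ρt)_A = 48241.6; Σ(ρt)_B = 113442.6 (in m·g/cm³).
e = (17210 − 39710) − (48241.6 − 113442.6) / 3.22 = −2250 m.

−2250 m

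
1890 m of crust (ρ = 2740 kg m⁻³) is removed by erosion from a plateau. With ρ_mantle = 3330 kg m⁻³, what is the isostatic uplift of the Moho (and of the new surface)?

Unloading: uplift u = e ρ_c/ρ_m = 1890 m × 2740/3330 = 1560 m.

1560 m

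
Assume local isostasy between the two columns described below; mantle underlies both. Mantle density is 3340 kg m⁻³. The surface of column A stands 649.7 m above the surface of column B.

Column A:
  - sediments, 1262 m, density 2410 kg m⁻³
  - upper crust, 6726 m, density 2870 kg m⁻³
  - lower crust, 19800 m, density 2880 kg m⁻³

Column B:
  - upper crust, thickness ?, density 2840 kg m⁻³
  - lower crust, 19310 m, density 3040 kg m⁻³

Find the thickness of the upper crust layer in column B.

Take the compensation level at the base of the deeper column (depth z_c below the surface of column A) and equate Σ ρ_i t_i down to z_c; mantle fills any gap and the z_c terms cancel.
Column A: 1262×2410 + 6726×2870 + 19800×2880 + (z_c − 27788)×3340
Column B: 649.7×0 + x×2840 + 19310×3040 + (z_c − 649.7 − 19310 − x)×3340
The z_c×3340 term appears on both sides and cancels. Collect the known terms of each column as K = Σ(ρt)_known − 3340 × (depth of known layers): K_A = 79369040 − 3340×27788 = −13442880; K_B = 58702400 − 3340×(649.7 + 19310) = −7962998.
Balance: K_A = K_B − x×(3340 − 2840), so x = (K_B − K_A)/(3340 − 2840) = 5479880/500 = 11000 m.

11000 m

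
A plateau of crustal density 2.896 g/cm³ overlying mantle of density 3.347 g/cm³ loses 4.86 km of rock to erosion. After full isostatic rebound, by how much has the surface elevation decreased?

Rebound u = e ρ_c/ρ_m = 4.86 km × 2.896/3.347 = 4.205 km.
Net surface drop = e − u = 4.86 km − 4.205 km = e (ρ_m − ρ_c)/ρ_m = 0.655 km.

0.655 km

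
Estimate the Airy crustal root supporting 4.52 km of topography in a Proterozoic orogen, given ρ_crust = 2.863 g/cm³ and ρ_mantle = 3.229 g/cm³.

Balancing pressure at the compensation depth: the weight of the topography is balanced by the buoyancy of the root, ρ_c h = (ρ_m − ρ_c) r.
r = h · ρ_c / (ρ_m − ρ_c) = 4.52 km × 2.863 / (3.229 − 2.863) = 35.4 km.

35.4 km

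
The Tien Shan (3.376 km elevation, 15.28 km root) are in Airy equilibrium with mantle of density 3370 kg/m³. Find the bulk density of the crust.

ρ_c h = (ρ_m − ρ_c) r → ρ_c (h + r) = ρ_m r → ρ_c = ρ_m r / (h + r).
ρ_c = 3370 × 15.28 km / (3.376 km + 15.28 km) = 2760 kg/m³.

2760 kg/m³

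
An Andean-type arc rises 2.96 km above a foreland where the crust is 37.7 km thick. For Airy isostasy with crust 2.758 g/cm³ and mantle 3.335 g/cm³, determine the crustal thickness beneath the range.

54.8 km

Root depth r = h ρ_c / (ρ_m − ρ_c) = 2.96 km × 2.758 / 0.577 = 14.15 km.
Total thickness = T + h + r = 37.7 km + 2.96 km + 14.15 km = 54.8 km.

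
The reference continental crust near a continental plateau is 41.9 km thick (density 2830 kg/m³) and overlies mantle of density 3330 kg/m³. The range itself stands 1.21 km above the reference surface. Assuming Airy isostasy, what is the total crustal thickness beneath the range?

Root depth r = h ρ_c / (ρ_m − ρ_c) = 1.21 km × 2830 / 500 = 6.849 km.
Total thickness = T + h + r = 41.9 km + 1.21 km + 6.849 km = 50 km.

50 km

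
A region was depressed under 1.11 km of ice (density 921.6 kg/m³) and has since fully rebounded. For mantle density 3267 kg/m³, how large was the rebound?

Removing the load lets mantle flow back in; uplift u satisfies ρ_ice t = ρ_m u.
u = t ρ_ice/ρ_m = 1.11 km × 921.6/3267 = 0.313 km.

0.313 km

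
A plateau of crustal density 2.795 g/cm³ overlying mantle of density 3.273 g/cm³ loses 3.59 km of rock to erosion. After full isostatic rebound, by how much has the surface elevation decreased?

Rebound u = e ρ_c/ρ_m = 3.59 km × 2.795/3.273 = 3.066 km.
Net surface drop = e − u = 3.59 km − 3.066 km = e (ρ_m − ρ_c)/ρ_m = 0.524 km.

0.524 km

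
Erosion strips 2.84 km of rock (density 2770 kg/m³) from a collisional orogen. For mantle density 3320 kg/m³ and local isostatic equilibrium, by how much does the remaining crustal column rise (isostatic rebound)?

Unloading: uplift u = e ρ_c/ρ_m = 2.84 km × 2770/3320 = 2.37 km.

2.37 km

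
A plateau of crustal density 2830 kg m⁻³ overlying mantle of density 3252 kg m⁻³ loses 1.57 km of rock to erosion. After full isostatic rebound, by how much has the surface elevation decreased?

0.204 km

Rebound u = e ρ_c/ρ_m = 1.57 km × 2830/3252 = 1.366 km.
Net surface drop = e − u = 1.57 km − 1.366 km = e (ρ_m − ρ_c)/ρ_m = 0.204 km.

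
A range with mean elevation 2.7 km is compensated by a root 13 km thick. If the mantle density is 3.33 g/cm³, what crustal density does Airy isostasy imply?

2.76 g/cm³

ρ_c h = (ρ_m − ρ_c) r → ρ_c (h + r) = ρ_m r → ρ_c = ρ_m r / (h + r).
ρ_c = 3.33 × 13 km / (2.7 km + 13 km) = 2.76 g/cm³.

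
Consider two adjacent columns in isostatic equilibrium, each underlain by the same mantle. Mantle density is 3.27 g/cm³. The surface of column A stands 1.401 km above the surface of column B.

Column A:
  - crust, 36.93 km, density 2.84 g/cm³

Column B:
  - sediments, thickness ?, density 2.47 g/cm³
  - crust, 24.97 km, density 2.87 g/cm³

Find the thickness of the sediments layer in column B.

Take the compensation level at the base of the deeper column (depth z_c below the surface of column A) and equate Σ ρ_i t_i down to z_c; mantle fills any gap and the z_c terms cancel.
Column A: 36.93×2.84 + (z_c − 36.93)×3.27
Column B: 1.401×0 + x×2.47 + 24.97×2.87 + (z_c − 1.401 − 24.97 − x)×3.27
The z_c×3.27 term appears on both sides and cancels. Collect the known terms of each column as K = Σ(ρt)_known − 3.27 × (depth of known layers): K_A = 104.8812 − 3.27×36.93 = −15.8799; K_B = 71.6639 − 3.27×(1.401 + 24.97) = −14.56927.
Balance: K_A = K_B − x×(3.27 − 2.47), so x = (K_B − K_A)/(3.27 − 2.47) = 1.31063/0.8 = 1.64 km.

1.64 km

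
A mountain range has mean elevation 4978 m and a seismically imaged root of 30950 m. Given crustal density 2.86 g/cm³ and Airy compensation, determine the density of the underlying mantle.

3.32 g/cm³

Airy balance: ρ_c h = (ρ_m − ρ_c) r → ρ_m = ρ_c (1 + h/r).
ρ_m = 2.86 × (1 + 4978 m/30950 m) = 3.32 g/cm³.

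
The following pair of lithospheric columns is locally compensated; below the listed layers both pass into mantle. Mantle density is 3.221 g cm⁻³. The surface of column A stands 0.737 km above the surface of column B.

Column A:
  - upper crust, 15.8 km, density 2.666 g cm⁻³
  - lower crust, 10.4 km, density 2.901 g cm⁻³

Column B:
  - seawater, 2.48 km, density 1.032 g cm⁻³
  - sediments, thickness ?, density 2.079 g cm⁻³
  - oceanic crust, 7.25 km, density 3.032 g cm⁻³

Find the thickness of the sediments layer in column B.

2.56 km

Take the compensation level at the base of the deeper column (depth z_c below the surface of column A) and equate Σ ρ_i t_i down to z_c; mantle fills any gap and the z_c terms cancel.
Column A: 15.8×2.666 + 10.4×2.901 + (z_c − 26.2)×3.221
Column B: 0.737×0 + 2.48×1.032 + x×2.079 + 7.25×3.032 + (z_c − 0.737 − 9.73 − x)×3.221
The z_c×3.221 term appears on both sides and cancels. Collect the known terms of each column as K = Σ(ρt)_known − 3.221 × (depth of known layers): K_A = 72.2932 − 3.221×26.2 = −12.097; K_B = 24.54136 − 3.221×(0.737 + 9.73) = −9.172847.
Balance: K_A = K_B − x×(3.221 − 2.079), so x = (K_B − K_A)/(3.221 − 2.079) = 2.92415/1.142 = 2.56 km.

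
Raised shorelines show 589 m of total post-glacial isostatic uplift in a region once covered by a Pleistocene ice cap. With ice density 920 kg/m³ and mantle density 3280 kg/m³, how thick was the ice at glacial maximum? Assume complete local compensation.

u = t ρ_ice/ρ_m → t = u ρ_m/ρ_ice = 589 m × 3280/920 = 2100 m.

2100 m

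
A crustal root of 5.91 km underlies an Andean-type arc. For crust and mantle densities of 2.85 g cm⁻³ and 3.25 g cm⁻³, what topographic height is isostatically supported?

0.829 km

Isostatic balance requires: ρ_c h = (ρ_m − ρ_c) r.
h = r (ρ_m − ρ_c) / ρ_c = 5.91 km × (3.25 − 2.85) / 2.85 = 0.829 km.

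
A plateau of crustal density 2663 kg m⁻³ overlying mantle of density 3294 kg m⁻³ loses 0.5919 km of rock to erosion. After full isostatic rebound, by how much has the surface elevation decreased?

0.113 km

Rebound u = e ρ_c/ρ_m = 0.5919 km × 2663/3294 = 0.4785 km.
Net surface drop = e − u = 0.5919 km − 0.4785 km = e (ρ_m − ρ_c)/ρ_m = 0.113 km.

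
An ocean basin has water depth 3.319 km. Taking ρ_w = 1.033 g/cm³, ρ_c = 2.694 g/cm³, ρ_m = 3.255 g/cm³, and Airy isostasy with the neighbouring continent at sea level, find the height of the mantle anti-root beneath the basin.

Isostatic balance requires: replacing crust with seawater at the top is compensated by replacing crust with mantle at the base: d (ρ_c − ρ_w) = a (ρ_m − ρ_c).
a = d (ρ_c − ρ_w)/(ρ_m − ρ_c) = 3.319 km × 1.661/0.561 = 9.83 km.

9.83 km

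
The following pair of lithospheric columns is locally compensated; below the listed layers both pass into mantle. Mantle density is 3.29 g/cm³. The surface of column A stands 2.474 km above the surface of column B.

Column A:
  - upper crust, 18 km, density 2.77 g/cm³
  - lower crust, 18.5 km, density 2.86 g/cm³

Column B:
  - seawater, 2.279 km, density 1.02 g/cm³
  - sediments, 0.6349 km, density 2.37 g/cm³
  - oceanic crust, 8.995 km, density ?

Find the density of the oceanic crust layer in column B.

Take the compensation level at the base of the deeper column (depth z_c below the surface of column A) and equate Σ ρ_i t_i down to z_c; mantle fills any gap and the z_c terms cancel.
Column A: 18×2.77 + 18.5×2.86 + (z_c − 36.5)×3.29
Column B: 2.474×0 + 2.279×1.02 + 0.6349×2.37 + 8.995×ρ + (z_c − 2.474 − 11.9089)×3.29
The z_c×3.29 term appears on both sides and cancels. Collect the known terms of each column as K = Σ(ρt)_known − 3.29 × (depth of known layers): K_A = 102.77 − 3.29×36.5 = −17.315; K_B = 3.829293 − 3.29×(2.474 + 11.9089) = −43.490448.
Balance: K_A = K_B + 8.995×ρ, so ρ = (K_A − K_B)/8.995 = 26.1754/8.995 = 2.91 g/cm³.

2.91 g/cm³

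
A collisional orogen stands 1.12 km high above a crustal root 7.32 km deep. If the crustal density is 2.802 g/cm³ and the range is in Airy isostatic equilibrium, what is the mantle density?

3.23 g/cm³

Airy balance: ρ_c h = (ρ_m − ρ_c) r → ρ_m = ρ_c (1 + h/r).
ρ_m = 2.802 × (1 + 1.12 km/7.32 km) = 3.23 g/cm³.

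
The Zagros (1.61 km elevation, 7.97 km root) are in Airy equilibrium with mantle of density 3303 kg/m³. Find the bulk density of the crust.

ρ_c h = (ρ_m − ρ_c) r → ρ_c (h + r) = ρ_m r → ρ_c = ρ_m r / (h + r).
ρ_c = 3303 × 7.97 km / (1.61 km + 7.97 km) = 2750 kg/m³.

2750 kg/m³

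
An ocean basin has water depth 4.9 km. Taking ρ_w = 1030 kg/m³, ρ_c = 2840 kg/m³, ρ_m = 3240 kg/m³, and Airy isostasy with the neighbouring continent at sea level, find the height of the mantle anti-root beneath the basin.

22.2 km

In Airy isostatic equilibrium: replacing crust with seawater at the top is compensated by replacing crust with mantle at the base: d (ρ_c − ρ_w) = a (ρ_m − ρ_c).
a = d (ρ_c − ρ_w)/(ρ_m − ρ_c) = 4.9 km × 1810/400 = 22.2 km.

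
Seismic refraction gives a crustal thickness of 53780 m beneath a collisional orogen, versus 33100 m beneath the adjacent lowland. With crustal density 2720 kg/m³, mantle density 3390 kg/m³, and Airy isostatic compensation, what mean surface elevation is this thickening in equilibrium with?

Excess crust Δ = 53780 m − 33100 m = 20680 m, split between elevation h and root r with h + r = Δ.
Airy balance ρ_c h = (ρ_m − ρ_c) r gives r = h ρ_c/(ρ_m − ρ_c), so h (1 + ρ_c/(ρ_m − ρ_c)) = Δ, i.e. h = Δ (ρ_m − ρ_c)/ρ_m.
h = 20680 m × 670/3390 = 4090 m.

4090 m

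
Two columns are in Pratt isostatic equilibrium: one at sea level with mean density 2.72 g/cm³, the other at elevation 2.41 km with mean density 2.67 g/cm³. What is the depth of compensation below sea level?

129 km

ρ_ref D = ρ (D + h) → D (ρ_ref − ρ) = ρ h.
D = ρ h/(ρ_ref − ρ) = 2.67 × 2.41 km/(2.72 − 2.67) = 129 km.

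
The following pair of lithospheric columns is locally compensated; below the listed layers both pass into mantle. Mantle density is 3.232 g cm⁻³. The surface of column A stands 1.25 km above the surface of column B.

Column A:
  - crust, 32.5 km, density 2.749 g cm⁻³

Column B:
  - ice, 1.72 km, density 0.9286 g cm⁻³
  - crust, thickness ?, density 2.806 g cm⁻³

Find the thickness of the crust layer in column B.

Take the compensation level at the base of the deeper column (depth z_c below the surface of column A) and equate Σ ρ_i t_i down to z_c; mantle fills any gap and the z_c terms cancel.
Column A: 32.5×2.749 + (z_c − 32.5)×3.232
Column B: 1.25×0 + 1.72×0.9286 + x×2.806 + (z_c − 1.25 − 1.72 − x)×3.232
The z_c×3.232 term appears on both sides and cancels. Collect the known terms of each column as K = Σ(ρt)_known − 3.232 × (depth of known layers): K_A = 89.3425 − 3.232×32.5 = −15.6975; K_B = 1.597192 − 3.232×(1.25 + 1.72) = −8.001848.
Balance: K_A = K_B − x×(3.232 − 2.806), so x = (K_B − K_A)/(3.232 − 2.806) = 7.69565/0.426 = 18.1 km.

18.1 km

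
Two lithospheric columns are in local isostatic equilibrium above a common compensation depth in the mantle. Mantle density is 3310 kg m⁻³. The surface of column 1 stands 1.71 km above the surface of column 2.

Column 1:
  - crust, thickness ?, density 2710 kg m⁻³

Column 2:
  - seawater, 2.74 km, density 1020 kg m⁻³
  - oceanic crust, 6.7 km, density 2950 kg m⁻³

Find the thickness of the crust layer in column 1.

23.9 km

Take the compensation level at the base of the deeper column (depth z_c below the surface of column 1) and equate Σ ρ_i t_i down to z_c; mantle fills any gap and the z_c terms cancel.
Column 1: x×2710 + (z_c − 0 − x)×3310
Column 2: 1.71×0 + 2.74×1020 + 6.7×2950 + (z_c − 1.71 − 9.44)×3310
The z_c×3310 term appears on both sides and cancels. Collect the known terms of each column as K = Σ(ρt)_known − 3310 × (depth of known layers): K_1 = 0 − 3310×0 = 0; K_2 = 22559.8 − 3310×(1.71 + 9.44) = −14346.7.
Balance: K_1 − x×(3310 − 2710) = K_2, so x = (K_1 − K_2)/(3310 − 2710) = 14346.7/600 = 23.9 km.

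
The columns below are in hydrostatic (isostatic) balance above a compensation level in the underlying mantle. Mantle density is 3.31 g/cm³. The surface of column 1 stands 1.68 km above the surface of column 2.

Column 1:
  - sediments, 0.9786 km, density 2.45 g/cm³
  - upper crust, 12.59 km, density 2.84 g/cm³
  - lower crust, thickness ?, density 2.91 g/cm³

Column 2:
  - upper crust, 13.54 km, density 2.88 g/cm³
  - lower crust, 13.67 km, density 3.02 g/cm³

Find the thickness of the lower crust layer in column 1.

Take the compensation level at the base of the deeper column (depth z_c below the surface of column 1) and equate Σ ρ_i t_i down to z_c; mantle fills any gap and the z_c terms cancel.
Column 1: 0.9786×2.45 + 12.59×2.84 + x×2.91 + (z_c − 13.5686 − x)×3.31
Column 2: 1.68×0 + 13.54×2.88 + 13.67×3.02 + (z_c − 1.68 − 27.21)×3.31
The z_c×3.31 term appears on both sides and cancels. Collect the known terms of each column as K = Σ(ρt)_known − 3.31 × (depth of known layers): K_1 = 38.15317 − 3.31×13.5686 = −6.758896; K_2 = 80.2786 − 3.31×(1.68 + 27.21) = −15.3473.
Balance: K_1 − x×(3.31 − 2.91) = K_2, so x = (K_1 − K_2)/(3.31 − 2.91) = 8.5884/0.4 = 21.5 km.

21.5 km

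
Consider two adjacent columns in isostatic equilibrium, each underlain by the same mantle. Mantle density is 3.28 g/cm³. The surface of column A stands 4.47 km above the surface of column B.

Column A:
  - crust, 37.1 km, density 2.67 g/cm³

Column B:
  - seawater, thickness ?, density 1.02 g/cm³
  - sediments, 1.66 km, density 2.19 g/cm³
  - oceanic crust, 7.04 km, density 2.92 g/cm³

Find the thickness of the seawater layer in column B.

1.6 km

Take the compensation level at the base of the deeper column (depth z_c below the surface of column A) and equate Σ ρ_i t_i down to z_c; mantle fills any gap and the z_c terms cancel.
Column A: 37.1×2.67 + (z_c − 37.1)×3.28
Column B: 4.47×0 + x×1.02 + 1.66×2.19 + 7.04×2.92 + (z_c − 4.47 − 8.7 − x)×3.28
The z_c×3.28 term appears on both sides and cancels. Collect the known terms of each column as K = Σ(ρt)_known − 3.28 × (depth of known layers): K_A = 99.057 − 3.28×37.1 = −22.631; K_B = 24.1922 − 3.28×(4.47 + 8.7) = −19.0054.
Balance: K_A = K_B − x×(3.28 − 1.02), so x = (K_B − K_A)/(3.28 − 1.02) = 3.6256/2.26 = 1.6 km.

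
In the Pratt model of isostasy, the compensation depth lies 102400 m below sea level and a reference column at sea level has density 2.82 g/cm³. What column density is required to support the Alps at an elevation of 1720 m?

Pratt balance: ρ_ref D = ρ (D + h).
ρ = ρ_ref D/(D + h) = 2.82 × 102400 m/(102400 m + 1720 m) = 2.77 g/cm³.

2.77 g/cm³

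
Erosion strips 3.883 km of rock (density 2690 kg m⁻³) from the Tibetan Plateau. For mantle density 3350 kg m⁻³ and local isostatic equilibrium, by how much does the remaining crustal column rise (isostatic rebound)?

3.12 km

Unloading: uplift u = e ρ_c/ρ_m = 3.883 km × 2690/3350 = 3.12 km.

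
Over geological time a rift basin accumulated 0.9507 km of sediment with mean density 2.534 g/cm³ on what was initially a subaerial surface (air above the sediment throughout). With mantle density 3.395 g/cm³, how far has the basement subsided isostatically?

0.71 km

Subaerial load: s = t ρ_sed / ρ_m = 0.9507 km × 2.534/3.395 = 0.71 km.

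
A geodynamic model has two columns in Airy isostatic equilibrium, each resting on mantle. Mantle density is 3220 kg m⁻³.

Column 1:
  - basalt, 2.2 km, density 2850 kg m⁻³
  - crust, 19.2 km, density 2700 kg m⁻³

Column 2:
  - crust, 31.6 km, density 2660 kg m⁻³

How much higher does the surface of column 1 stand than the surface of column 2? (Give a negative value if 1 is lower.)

For any compensation level in the mantle, the mantle terms cancel and isostasy reduces to e = (Σt_1 − Σt_2) − (Σ(ρt)_1 − Σ(ρt)_2) / ρ_m.
Σt_1 = 21.4 km; Σt_2 = 31.6 km; Σ(ρt)_1 = 58110; Σ(ρt)_2 = 84056 (in km·kg m⁻³).
e = (21.4 − 31.6) − (58110 − 84056) / 3220 = −2.14 km.

−2.14 km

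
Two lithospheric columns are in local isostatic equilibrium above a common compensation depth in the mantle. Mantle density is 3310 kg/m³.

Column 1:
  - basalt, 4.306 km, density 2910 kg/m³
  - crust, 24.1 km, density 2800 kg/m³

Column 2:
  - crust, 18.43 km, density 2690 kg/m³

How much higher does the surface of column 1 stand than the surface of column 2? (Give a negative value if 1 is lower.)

For any compensation level in the mantle, the mantle terms cancel and isostasy reduces to e = (Σt_1 − Σt_2) − (Σ(ρt)_1 − Σ(ρt)_2) / ρ_m.
Σt_1 = 28.406 km; Σt_2 = 18.43 km; Σ(ρt)_1 = 80010.46; Σ(ρt)_2 = 49576.7 (in km·kg/m³).
e = (28.406 − 18.43) − (80010.46 − 49576.7) / 3310 = 0.782 km.

0.782 km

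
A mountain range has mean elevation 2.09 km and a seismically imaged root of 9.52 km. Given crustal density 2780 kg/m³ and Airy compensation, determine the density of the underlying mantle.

Airy balance: ρ_c h = (ρ_m − ρ_c) r → ρ_m = ρ_c (1 + h/r).
ρ_m = 2780 × (1 + 2.09 km/9.52 km) = 3390 kg/m³.

3390 kg/m³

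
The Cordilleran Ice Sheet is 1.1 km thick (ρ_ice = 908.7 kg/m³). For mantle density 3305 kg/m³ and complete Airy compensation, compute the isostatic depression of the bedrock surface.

Equating mass per unit area of the two columns: the ice load ρ_ice t is balanced by mantle displaced below, ρ_m s.
s = t ρ_ice / ρ_m = 1.1 km × 908.7/3305 = 0.302 km.

0.302 km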